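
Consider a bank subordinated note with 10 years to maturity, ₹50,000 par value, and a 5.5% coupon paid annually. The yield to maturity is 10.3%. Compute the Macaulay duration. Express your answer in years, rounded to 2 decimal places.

7.51 years

Periodic yield y = 0.103. Discount each cash flow and weight by its year:
  t   CF        PV=CF/(1+0.103)^t    t·PV
  1     2,750.00     2,493.2004     2,493.2004
  2     2,750.00     2,260.3811     4,520.7622
  3     2,750.00     2,049.3029     6,147.9087
  4     2,750.00     1,857.9355     7,431.7422
  5     2,750.00     1,684.4384     8,422.1920
  6     2,750.00     1,527.1427     9,162.8562
  7     2,750.00     1,384.5355     9,691.7487
  8     2,750.00     1,255.2453    10,041.9622
  9     2,750.00     1,138.0284    10,242.2552
  10   52,750.00    19,790.9818   197,909.8181
  Σ                 35,441.1920   266,064.4458
Price P = Σ PV = 35,441.1920.
Macaulay duration = Σ(t·PV) / P = 266,064.4458 / 35,441.1920 = 7.50721 years.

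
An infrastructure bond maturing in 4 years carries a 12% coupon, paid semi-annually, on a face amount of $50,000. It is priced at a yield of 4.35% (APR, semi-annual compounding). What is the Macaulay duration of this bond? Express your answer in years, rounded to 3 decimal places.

3.383 years

Periodic yield y = 0.02175. Discount each cash flow and weight by its period:
  t   CF        PV=CF/(1+0.02175)^t    t·PV
  1     3,000.00     2,936.1390     2,936.1390
  2     3,000.00     2,873.6374     5,747.2747
  3     3,000.00     2,812.4662     8,437.3987
  4     3,000.00     2,752.5972    11,010.3889
  5     3,000.00     2,694.0027    13,470.0134
  6     3,000.00     2,636.6554    15,819.9325
  7     3,000.00     2,580.5289    18,063.7024
  8    53,000.00    44,618.8835   356,951.0678
  Σ                 63,904.9103   432,435.9175
Price P = Σ PV = 63,904.9103.
Macaulay duration = Σ(t·PV) / P = 432,435.9175 / 63,904.9103 = 6.76687 half-year periods.
In years: 6.76687 / 2 = 3.38343 years.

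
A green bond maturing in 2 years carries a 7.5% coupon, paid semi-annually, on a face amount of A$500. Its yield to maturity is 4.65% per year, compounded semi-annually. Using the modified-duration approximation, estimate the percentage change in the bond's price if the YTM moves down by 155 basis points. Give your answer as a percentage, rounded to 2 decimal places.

+2.87%

Periodic yield y = 0.02325. Modified duration first:
  t   CF        PV=CF/(1+0.02325)^t    t·PV
  1        18.75        18.3240        18.3240
  2        18.75        17.9076        35.8152
  3        18.75        17.5007        52.5022
  4       518.75       473.1851     1,892.7406
  Σ                    526.9174     1,999.3819
P = 526.9174; D_Mac = 3.79449 half-year periods = 1.89724 yrs; D_mod = 1.89724/(1+0.02325) = 1.85414 yrs.
ΔP/P ≈ -D_mod · Δy = -1.85414 × (-0.0155) = +0.028739 = +2.8739%.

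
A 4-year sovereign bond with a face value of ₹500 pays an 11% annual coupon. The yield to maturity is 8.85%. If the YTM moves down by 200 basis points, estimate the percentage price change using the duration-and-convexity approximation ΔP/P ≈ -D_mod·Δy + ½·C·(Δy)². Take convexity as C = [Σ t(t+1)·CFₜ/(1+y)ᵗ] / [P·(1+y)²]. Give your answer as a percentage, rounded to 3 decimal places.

With y = 0.0885:
  t   CF        PV=CF/(1+0.0885)^t    t·PV        t(t+1)·PV
  1        55.00        50.5282        50.5282         101.0565
  2        55.00        46.4201        92.8401         278.5204
  3        55.00        42.6459       127.9377         511.7509
  4       555.00       395.3477     1,581.3909       7,906.9546
  Σ                    534.9420     1,852.6970       8,798.2825
P = 534.9420; D_Mac = 3.46336 yrs; D_mod = 3.18177 yrs; C = 13.88144.
Duration effect: -3.18177 × (-0.02) = +0.063635
Convexity effect: 0.5 × 13.88144 × (-0.02)² = +0.0027763
ΔP/P ≈ +0.063635 + 0.0027763 = +0.066412 = +6.6412%.

+6.641%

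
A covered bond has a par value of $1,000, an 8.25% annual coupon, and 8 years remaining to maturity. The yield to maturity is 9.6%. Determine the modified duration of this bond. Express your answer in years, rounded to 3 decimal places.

5.551 years

Periodic yield y = 0.096. First find Macaulay duration:
  t   CF        PV=CF/(1+0.096)^t    t·PV
  1        82.50        75.2737        75.2737
  2        82.50        68.6804       137.3608
  3        82.50        62.6646       187.9938
  4        82.50        57.1757       228.7029
  5        82.50        52.1676       260.8382
  6        82.50        47.5982       285.5893
  7        82.50        43.4290       304.0032
  8     1,082.50       519.9283     4,159.4265
  Σ                    926.9177     5,639.1884
P = 926.9177; Macaulay duration = 5,639.1884 / 926.9177 = 6.08381 years.
Modified duration = D_Mac / (1 + y) = 6.08381 / 1.096 = 5.55092 years.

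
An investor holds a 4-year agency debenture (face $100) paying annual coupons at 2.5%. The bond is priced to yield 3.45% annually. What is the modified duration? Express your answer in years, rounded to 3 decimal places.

Periodic yield y = 0.0345. First find Macaulay duration:
  t   CF        PV=CF/(1+0.0345)^t    t·PV
  1         2.50         2.4166         2.4166
  2         2.50         2.3360         4.6721
  3         2.50         2.2581         6.7744
  4       102.50        89.4956       357.9826
  Σ                     96.5064       371.8456
P = 96.5064; Macaulay duration = 371.8456 / 96.5064 = 3.85307 years.
Modified duration = D_Mac / (1 + y) = 3.85307 / 1.0345 = 3.72457 years.

3.725 years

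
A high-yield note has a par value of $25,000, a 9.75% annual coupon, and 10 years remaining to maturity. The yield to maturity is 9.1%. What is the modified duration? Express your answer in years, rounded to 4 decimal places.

6.3098 years

Periodic yield y = 0.091. First find Macaulay duration:
  t   CF        PV=CF/(1+0.091)^t    t·PV
  1     2,437.50     2,234.1888     2,234.1888
  2     2,437.50     2,047.8358     4,095.6715
  3     2,437.50     1,877.0264     5,631.0791
  4     2,437.50     1,720.4641     6,881.8565
  5     2,437.50     1,576.9607     7,884.8035
  6     2,437.50     1,445.4269     8,672.5612
  7     2,437.50     1,324.8642     9,274.0495
  8     2,437.50     1,214.3577     9,714.8613
  9     2,437.50     1,113.0684    10,017.6160
  10   27,437.50    11,484.1017   114,841.0175
  Σ                 26,038.2947   179,247.7050
P = 26,038.2947; Macaulay duration = 179,247.7050 / 26,038.2947 = 6.88400 years.
Modified duration = D_Mac / (1 + y) = 6.88400 / 1.091 = 6.30981 years.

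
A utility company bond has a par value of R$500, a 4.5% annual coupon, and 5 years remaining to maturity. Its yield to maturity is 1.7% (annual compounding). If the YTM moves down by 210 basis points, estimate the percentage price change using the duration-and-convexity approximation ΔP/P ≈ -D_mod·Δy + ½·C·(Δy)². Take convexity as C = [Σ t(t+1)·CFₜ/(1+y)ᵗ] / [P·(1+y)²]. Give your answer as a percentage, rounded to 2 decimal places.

With y = 0.017:
  t   CF        PV=CF/(1+0.017)^t    t·PV        t(t+1)·PV
  1        22.50        22.1239        22.1239          44.2478
  2        22.50        21.7541        43.5081         130.5244
  3        22.50        21.3904        64.1713         256.6852
  4        22.50        21.0329        84.1315         420.6576
  5       522.50       480.2657     2,401.3283      14,407.9696
  Σ                    566.5669     2,615.2631      15,260.0847
P = 566.5669; D_Mac = 4.61598 yrs; D_mod = 4.53882 yrs; C = 26.04137.
Duration effect: -4.53882 × (-0.021) = +0.095315
Convexity effect: 0.5 × 26.04137 × (-0.021)² = +0.0057421
ΔP/P ≈ +0.095315 + 0.0057421 = +0.101057 = +10.1057%.

+10.11%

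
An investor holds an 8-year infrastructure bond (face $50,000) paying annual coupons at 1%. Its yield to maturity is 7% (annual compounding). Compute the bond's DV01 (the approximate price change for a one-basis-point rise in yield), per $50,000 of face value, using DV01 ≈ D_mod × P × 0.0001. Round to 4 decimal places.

Periodic yield y = 0.07.
  t   CF        PV=CF/(1+0.07)^t    t·PV
  1       500.00       467.2897       467.2897
  2       500.00       436.7194       873.4387
  3       500.00       408.1489     1,224.4468
  4       500.00       381.4476     1,525.7904
  5       500.00       356.4931     1,782.4654
  6       500.00       333.1711     1,999.0267
  7       500.00       311.3749     2,179.6241
  8    50,500.00    29,391.4598   235,131.6782
  Σ                 32,086.1045   245,183.7601
P = 32,086.1045; D_Mac = 7.64143 yrs; D_mod = 7.14152 yrs.
DV01 ≈ 7.14152 × 32,086.1045 × 0.0001 = 22.914370.

$22.9144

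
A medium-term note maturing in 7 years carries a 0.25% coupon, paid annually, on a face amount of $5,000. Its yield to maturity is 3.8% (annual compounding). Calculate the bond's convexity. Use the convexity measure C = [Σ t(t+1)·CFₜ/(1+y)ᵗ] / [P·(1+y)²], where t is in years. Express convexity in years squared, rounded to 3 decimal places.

51.379

With y = 0.038:
  t   CF        PV=CF/(1+0.038)^t    t·PV        t(t+1)·PV
  1        12.50        12.0424        12.0424          24.0848
  2        12.50        11.6015        23.2031          69.6092
  3        12.50        11.1768        33.5304         134.1217
  4        12.50        10.7676        43.0706         215.3528
  5        12.50        10.3735        51.8673         311.2035
  6        12.50         9.9937        59.9621         419.7350
  7     5,012.50     3,860.7609    27,025.3266     216,202.6128
  Σ                  3,926.7165    27,249.0024     217,376.7198
P = 3,926.7165.
Convexity = Σ t(t+1)·PV / [P·(1+y)²] = 217,376.7198 / (3,926.7165 × 1.077444) = 51.37937.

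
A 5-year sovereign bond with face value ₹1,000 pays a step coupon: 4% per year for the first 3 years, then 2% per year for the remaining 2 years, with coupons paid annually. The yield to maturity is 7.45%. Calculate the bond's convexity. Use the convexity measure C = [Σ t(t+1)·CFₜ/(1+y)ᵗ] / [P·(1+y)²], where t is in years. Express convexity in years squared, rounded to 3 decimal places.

23.271

With y = 0.0745:
  t   CF        PV=CF/(1+0.0745)^t    t·PV        t(t+1)·PV
  1        40.00        37.2266        37.2266          74.4532
  2        40.00        34.6455        69.2911         207.8732
  3        40.00        32.2434        96.7302         386.9207
  4        20.00        15.0039        60.0156         300.0781
  5     1,020.00       712.1444     3,560.7221      21,364.3324
  Σ                    831.2639     3,823.9855      22,333.6577
P = 831.2639.
Convexity = Σ t(t+1)·PV / [P·(1+y)²] = 22,333.6577 / (831.2639 × 1.154550) = 23.27063.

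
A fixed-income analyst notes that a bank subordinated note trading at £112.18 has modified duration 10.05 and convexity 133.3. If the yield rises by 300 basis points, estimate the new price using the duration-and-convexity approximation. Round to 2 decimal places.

£85.09

Duration effect: -D_mod·Δy = -10.05 × (+0.03) = -0.301500
Convexity effect: ½·C·(Δy)² = 0.5 × 133.3 × (0.03)² = +0.0599850
ΔP/P ≈ -0.301500 + 0.0599850 = -0.241515
New price ≈ 112.18 × (1 - 0.241515) = 85.0868473.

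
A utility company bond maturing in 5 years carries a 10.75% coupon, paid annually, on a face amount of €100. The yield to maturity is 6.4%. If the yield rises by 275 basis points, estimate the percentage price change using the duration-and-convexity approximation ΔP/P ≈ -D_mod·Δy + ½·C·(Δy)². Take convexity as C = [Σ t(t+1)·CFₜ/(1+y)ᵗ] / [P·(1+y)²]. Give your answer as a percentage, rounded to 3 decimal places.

With y = 0.064:
  t   CF        PV=CF/(1+0.064)^t    t·PV        t(t+1)·PV
  1        10.75        10.1034        10.1034          20.2068
  2        10.75         9.4957        18.9913          56.9740
  3        10.75         8.9245        26.7735         107.0939
  4        10.75         8.3877        33.5507         167.7536
  5       110.75        81.2149       406.0744       2,436.4463
  Σ                    118.1261       495.4933       2,788.4746
P = 118.1261; D_Mac = 4.19461 yrs; D_mod = 3.94231 yrs; C = 20.85151.
Duration effect: -3.94231 × (+0.0275) = -0.108413
Convexity effect: 0.5 × 20.85151 × (0.0275)² = +0.0078845
ΔP/P ≈ -0.108413 + 0.0078845 = -0.100529 = -10.0529%.

-10.053%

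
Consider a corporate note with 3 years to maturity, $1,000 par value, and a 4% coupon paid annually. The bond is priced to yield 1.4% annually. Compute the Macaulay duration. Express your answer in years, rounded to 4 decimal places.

2.8905 years

Periodic yield y = 0.014. Discount each cash flow and weight by its year:
  t   CF        PV=CF/(1+0.014)^t    t·PV
  1        40.00        39.4477        39.4477
  2        40.00        38.9031        77.8062
  3     1,040.00       997.5151     2,992.5453
  Σ                  1,075.8659     3,109.7992
Price P = Σ PV = 1,075.8659.
Macaulay duration = Σ(t·PV) / P = 3,109.7992 / 1,075.8659 = 2.89051 years.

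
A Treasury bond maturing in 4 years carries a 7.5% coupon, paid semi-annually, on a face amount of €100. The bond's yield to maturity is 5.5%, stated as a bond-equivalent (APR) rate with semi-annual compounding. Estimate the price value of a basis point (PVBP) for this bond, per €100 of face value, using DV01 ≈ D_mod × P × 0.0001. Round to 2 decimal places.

Periodic yield y = 0.0275.
  t   CF        PV=CF/(1+0.0275)^t    t·PV
  1         3.75         3.6496         3.6496
  2         3.75         3.5520         7.1039
  3         3.75         3.4569        10.3707
  4         3.75         3.3644        13.4575
  5         3.75         3.2743        16.3716
  6         3.75         3.1867        19.1202
  7         3.75         3.1014        21.7098
  8       103.75        83.5090       668.0723
  Σ                    107.0943       759.8556
P = 107.0943; D_Mac = 7.09520 half-year periods = 3.54760 yrs; D_mod = 3.45265 yrs.
DV01 ≈ 3.45265 × 107.0943 × 0.0001 = 0.036976.

€0.04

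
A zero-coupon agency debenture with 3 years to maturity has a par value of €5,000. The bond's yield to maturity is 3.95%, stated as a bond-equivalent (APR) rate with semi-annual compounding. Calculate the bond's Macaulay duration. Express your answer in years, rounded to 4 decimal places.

3.0000 years

A zero-coupon bond has a single cash flow at maturity, so its Macaulay duration equals its maturity: 3 years.
(Equivalently: 6 semi-annual periods ÷ 2 = 3 years.)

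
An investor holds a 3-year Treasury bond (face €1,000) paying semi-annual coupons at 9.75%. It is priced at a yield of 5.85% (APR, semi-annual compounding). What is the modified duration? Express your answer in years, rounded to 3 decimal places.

2.614 years

Periodic yield y = 0.02925. First find Macaulay duration:
  t   CF        PV=CF/(1+0.02925)^t    t·PV
  1        48.75        47.3646        47.3646
  2        48.75        46.0185        92.0371
  3        48.75        44.7108       134.1323
  4        48.75        43.4401       173.7605
  5        48.75        42.2056       211.0281
  6     1,048.75       882.1587     5,292.9522
  Σ                  1,105.8983     5,951.2747
P = 1,105.8983; Macaulay duration = 5,951.2747 / 1,105.8983 = 5.38139 half-year periods = 2.69070 years.
Modified duration = D_Mac / (1 + y) = 2.69070 / 1.02925 = 2.61423 years.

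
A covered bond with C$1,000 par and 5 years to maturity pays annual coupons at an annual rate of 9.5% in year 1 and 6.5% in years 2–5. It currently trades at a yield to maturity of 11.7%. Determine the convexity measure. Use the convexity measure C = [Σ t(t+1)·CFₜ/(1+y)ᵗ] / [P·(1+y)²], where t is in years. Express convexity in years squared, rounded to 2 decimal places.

19.37

With y = 0.117:
  t   CF        PV=CF/(1+0.117)^t    t·PV        t(t+1)·PV
  1        95.00        85.0492        85.0492         170.0985
  2        65.00        52.0963       104.1926         312.5779
  3        65.00        46.6395       139.9185         559.6739
  4        65.00        41.7542       167.0170         835.0850
  5     1,065.00       612.4685     3,062.3424      18,374.0544
  Σ                    838.0078     3,558.5197      20,251.4896
P = 838.0078.
Convexity = Σ t(t+1)·PV / [P·(1+y)²] = 20,251.4896 / (838.0078 × 1.247689) = 19.36879.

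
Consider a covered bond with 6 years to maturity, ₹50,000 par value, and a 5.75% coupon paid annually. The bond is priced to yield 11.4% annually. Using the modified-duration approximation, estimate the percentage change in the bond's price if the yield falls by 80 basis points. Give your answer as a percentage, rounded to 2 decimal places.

+3.67%

Periodic yield y = 0.114. Modified duration first:
  t   CF        PV=CF/(1+0.114)^t    t·PV
  1     2,875.00     2,580.7899     2,580.7899
  2     2,875.00     2,316.6876     4,633.3751
  3     2,875.00     2,079.6118     6,238.8355
  4     2,875.00     1,866.7970     7,467.1879
  5     2,875.00     1,675.7603     8,378.8014
  6    52,875.00    27,665.5453   165,993.2720
  Σ                 38,185.1919   195,292.2619
P = 38,185.1919; D_Mac = 5.11435 yrs; D_mod = 5.11435/(1+0.114) = 4.59097 yrs.
ΔP/P ≈ -D_mod · Δy = -4.59097 × (-0.008) = +0.036728 = +3.6728%.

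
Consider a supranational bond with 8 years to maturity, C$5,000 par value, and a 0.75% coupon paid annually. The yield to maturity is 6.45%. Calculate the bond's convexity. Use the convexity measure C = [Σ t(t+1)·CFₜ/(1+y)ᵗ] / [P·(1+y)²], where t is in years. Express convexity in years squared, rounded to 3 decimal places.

60.739

With y = 0.0645:
  t   CF        PV=CF/(1+0.0645)^t    t·PV        t(t+1)·PV
  1        37.50        35.2278        35.2278          70.4556
  2        37.50        33.0933        66.1866         198.5597
  3        37.50        31.0881        93.2643         373.0573
  4        37.50        29.2044       116.8177         584.0884
  5        37.50        27.4349       137.1744         823.0462
  6        37.50        25.7725       154.6353       1,082.4468
  7        37.50        24.2109       169.4766       1,355.8125
  8     5,037.50     3,055.2710    24,442.1677     219,979.5095
  Σ                  3,261.3029    25,214.9503     224,466.9760
P = 3,261.3029.
Convexity = Σ t(t+1)·PV / [P·(1+y)²] = 224,466.9760 / (3,261.3029 × 1.133160) = 60.73933.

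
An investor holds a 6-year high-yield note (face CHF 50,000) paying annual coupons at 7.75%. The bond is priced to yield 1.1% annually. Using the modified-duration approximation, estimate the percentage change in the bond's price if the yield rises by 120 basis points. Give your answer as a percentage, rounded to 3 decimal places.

Periodic yield y = 0.011. Modified duration first:
  t   CF        PV=CF/(1+0.011)^t    t·PV
  1     3,875.00     3,832.8388     3,832.8388
  2     3,875.00     3,791.1363     7,582.2725
  3     3,875.00     3,749.8875    11,249.6625
  4     3,875.00     3,709.0875    14,836.3502
  5     3,875.00     3,668.7315    18,343.6575
  6    53,875.00    50,452.2280   302,713.3679
  Σ                 69,203.9096   358,558.1495
P = 69,203.9096; D_Mac = 5.18118 yrs; D_mod = 5.18118/(1+0.011) = 5.12481 yrs.
ΔP/P ≈ -D_mod · Δy = -5.12481 × (+0.012) = -0.061498 = -6.1498%.

-6.150%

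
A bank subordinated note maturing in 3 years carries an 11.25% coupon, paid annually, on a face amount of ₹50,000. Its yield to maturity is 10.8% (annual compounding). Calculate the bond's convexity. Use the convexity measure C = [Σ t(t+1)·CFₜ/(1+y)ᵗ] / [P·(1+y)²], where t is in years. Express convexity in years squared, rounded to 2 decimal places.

8.51

With y = 0.108:
  t   CF        PV=CF/(1+0.108)^t    t·PV        t(t+1)·PV
  1     5,625.00     5,076.7148     5,076.7148      10,153.4296
  2     5,625.00     4,581.8726     9,163.7451      27,491.2354
  3    55,625.00    40,893.1667   122,679.5001     490,718.0003
  Σ                 50,551.7541   136,919.9600     528,362.6653
P = 50,551.7541.
Convexity = Σ t(t+1)·PV / [P·(1+y)²] = 528,362.6653 / (50,551.7541 × 1.227664) = 8.51366.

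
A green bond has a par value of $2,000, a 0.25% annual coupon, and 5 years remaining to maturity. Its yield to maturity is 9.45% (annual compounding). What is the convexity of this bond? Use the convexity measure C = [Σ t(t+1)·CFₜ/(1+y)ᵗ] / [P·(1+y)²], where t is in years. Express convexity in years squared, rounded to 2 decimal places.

With y = 0.0945:
  t   CF        PV=CF/(1+0.0945)^t    t·PV        t(t+1)·PV
  1         5.00         4.5683         4.5683           9.1366
  2         5.00         4.1739         8.3477          25.0432
  3         5.00         3.8135        11.4405          45.7619
  4         5.00         3.4842        13.9369          69.6846
  5     2,005.00     1,276.5433     6,382.7165      38,296.2987
  Σ                  1,292.5832     6,421.0099      38,445.9250
P = 1,292.5832.
Convexity = Σ t(t+1)·PV / [P·(1+y)²] = 38,445.9250 / (1,292.5832 × 1.197930) = 24.82906.

24.83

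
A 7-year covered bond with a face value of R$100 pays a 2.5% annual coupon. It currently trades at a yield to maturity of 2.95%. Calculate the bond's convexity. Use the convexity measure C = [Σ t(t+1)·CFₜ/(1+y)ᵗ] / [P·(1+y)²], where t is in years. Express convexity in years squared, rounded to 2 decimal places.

47.83

With y = 0.0295:
  t   CF        PV=CF/(1+0.0295)^t    t·PV        t(t+1)·PV
  1         2.50         2.4284         2.4284           4.8567
  2         2.50         2.3588         4.7176          14.1527
  3         2.50         2.2912         6.8736          27.4943
  4         2.50         2.2255         8.9021          44.5107
  5         2.50         2.1618        10.8088          64.8529
  6         2.50         2.0998        12.5989          88.1924
  7       102.50        83.6256       585.3794       4,683.0353
  Σ                     97.1911       631.7088       4,927.0951
P = 97.1911.
Convexity = Σ t(t+1)·PV / [P·(1+y)²] = 4,927.0951 / (97.1911 × 1.059870) = 47.83126.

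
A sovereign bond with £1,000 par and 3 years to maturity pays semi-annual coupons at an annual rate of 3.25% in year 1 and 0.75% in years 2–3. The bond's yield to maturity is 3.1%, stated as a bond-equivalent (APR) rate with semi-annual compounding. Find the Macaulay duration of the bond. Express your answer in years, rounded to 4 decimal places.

2.9142 years

Periodic yield y = 0.0155. Discount each cash flow and weight by its period:
  t   CF        PV=CF/(1+0.0155)^t    t·PV
  1        16.25        16.0020        16.0020
  2        16.25        15.7577        31.5154
  3         3.75         3.5809        10.7427
  4         3.75         3.5262        14.1049
  5         3.75         3.4724        17.3621
  6     1,003.75       915.2632     5,491.5791
  Σ                    957.6024     5,581.3062
Price P = Σ PV = 957.6024.
Macaulay duration = Σ(t·PV) / P = 5,581.3062 / 957.6024 = 5.82842 half-year periods.
In years: 5.82842 / 2 = 2.91421 years.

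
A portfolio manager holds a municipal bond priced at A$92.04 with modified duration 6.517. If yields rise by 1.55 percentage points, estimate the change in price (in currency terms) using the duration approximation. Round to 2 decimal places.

Duration approximation: ΔP/P ≈ -D_mod · Δy = -6.517 × (+0.0155) = -0.1010135.
ΔP ≈ 92.04 × (-0.1010135) = -9.29728254.

-A$9.30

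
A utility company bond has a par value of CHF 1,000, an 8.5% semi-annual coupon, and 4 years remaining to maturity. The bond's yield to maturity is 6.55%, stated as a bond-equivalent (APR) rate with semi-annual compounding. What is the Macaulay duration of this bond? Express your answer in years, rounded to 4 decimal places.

3.4933 years

Periodic yield y = 0.03275. Discount each cash flow and weight by its period:
  t   CF        PV=CF/(1+0.03275)^t    t·PV
  1        42.50        41.1523        41.1523
  2        42.50        39.8473        79.6945
  3        42.50        38.5837       115.7510
  4        42.50        37.3601       149.4404
  5        42.50        36.1754       180.8768
  6        42.50        35.0282       210.1691
  7        42.50        33.9174       237.4218
  8     1,042.50       805.5907     6,444.7255
  Σ                  1,067.6549     7,459.2314
Price P = Σ PV = 1,067.6549.
Macaulay duration = Σ(t·PV) / P = 7,459.2314 / 1,067.6549 = 6.98656 half-year periods.
In years: 6.98656 / 2 = 3.49328 years.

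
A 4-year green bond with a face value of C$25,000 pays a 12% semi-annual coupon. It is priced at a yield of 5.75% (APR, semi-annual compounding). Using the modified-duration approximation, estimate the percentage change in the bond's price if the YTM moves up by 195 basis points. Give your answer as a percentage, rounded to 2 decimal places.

Periodic yield y = 0.02875. Modified duration first:
  t   CF        PV=CF/(1+0.02875)^t    t·PV
  1     1,500.00     1,458.0802     1,458.0802
  2     1,500.00     1,417.3319     2,834.6638
  3     1,500.00     1,377.7224     4,133.1672
  4     1,500.00     1,339.2198     5,356.8793
  5     1,500.00     1,301.7933     6,508.9663
  6     1,500.00     1,265.4126     7,592.4759
  7     1,500.00     1,230.0487     8,610.3412
  8    26,500.00    21,123.5588   168,988.4705
  Σ                 30,513.1677   205,483.0442
P = 30,513.1677; D_Mac = 6.73424 half-year periods = 3.36712 yrs; D_mod = 3.36712/(1+0.02875) = 3.27302 yrs.
ΔP/P ≈ -D_mod · Δy = -3.27302 × (+0.0195) = -0.063824 = -6.3824%.

-6.38%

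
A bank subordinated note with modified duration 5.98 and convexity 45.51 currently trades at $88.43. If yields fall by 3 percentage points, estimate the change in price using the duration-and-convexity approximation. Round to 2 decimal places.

+$17.68

Duration effect: -D_mod·Δy = -5.98 × (-0.03) = +0.179400
Convexity effect: ½·C·(Δy)² = 0.5 × 45.51 × (-0.03)² = +0.0204795
ΔP/P ≈ +0.179400 + 0.0204795 = +0.1998795
ΔP ≈ 88.43 × (+0.1998795) = +17.675344185.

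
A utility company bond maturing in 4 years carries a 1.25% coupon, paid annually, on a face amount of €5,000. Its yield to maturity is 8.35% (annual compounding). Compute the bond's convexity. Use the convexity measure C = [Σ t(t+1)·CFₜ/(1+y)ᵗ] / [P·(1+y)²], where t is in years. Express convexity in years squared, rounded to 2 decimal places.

16.55

With y = 0.0835:
  t   CF        PV=CF/(1+0.0835)^t    t·PV        t(t+1)·PV
  1        62.50        57.6834        57.6834         115.3669
  2        62.50        53.2381       106.4761         319.4283
  3        62.50        49.1353       147.4058         589.6231
  4     5,062.50     3,673.2406    14,692.9623      73,464.8116
  Σ                  3,833.2973    15,004.5277      74,489.2299
P = 3,833.2973.
Convexity = Σ t(t+1)·PV / [P·(1+y)²] = 74,489.2299 / (3,833.2973 × 1.173972) = 16.55248.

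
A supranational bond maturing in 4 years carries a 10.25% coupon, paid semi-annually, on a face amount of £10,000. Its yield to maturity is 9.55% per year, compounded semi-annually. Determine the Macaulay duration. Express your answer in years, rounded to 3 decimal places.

Periodic yield y = 0.04775. Discount each cash flow and weight by its period:
  t   CF        PV=CF/(1+0.04775)^t    t·PV
  1       512.50       489.1434       489.1434
  2       512.50       466.8513       933.7025
  3       512.50       445.5750     1,336.7251
  4       512.50       425.2685     1,701.0739
  5       512.50       405.8874     2,029.4368
  6       512.50       387.3895     2,324.3370
  7       512.50       369.7347     2,588.1427
  8    10,512.50     7,238.4346    57,907.4765
  Σ                 10,228.2843    69,310.0380
Price P = Σ PV = 10,228.2843.
Macaulay duration = Σ(t·PV) / P = 69,310.0380 / 10,228.2843 = 6.77631 half-year periods.
In years: 6.77631 / 2 = 3.38816 years.

3.388 years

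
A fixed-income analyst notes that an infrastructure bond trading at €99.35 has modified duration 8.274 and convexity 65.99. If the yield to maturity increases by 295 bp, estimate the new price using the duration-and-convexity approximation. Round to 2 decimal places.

Duration effect: -D_mod·Δy = -8.274 × (+0.0295) = -0.244083
Convexity effect: ½·C·(Δy)² = 0.5 × 65.99 × (0.0295)² = +0.02871389875
ΔP/P ≈ -0.244083 + 0.02871389875 = -0.21536910125
New price ≈ 99.35 × (1 - 0.21536910125) = 77.9530797908125.

€77.95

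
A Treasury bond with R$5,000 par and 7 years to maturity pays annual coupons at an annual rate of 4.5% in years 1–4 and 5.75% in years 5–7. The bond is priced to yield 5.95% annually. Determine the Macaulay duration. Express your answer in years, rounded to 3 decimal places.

6.111 years

Periodic yield y = 0.0595. Discount each cash flow and weight by its year:
  t   CF        PV=CF/(1+0.0595)^t    t·PV
  1       225.00       212.3643       212.3643
  2       225.00       200.4382       400.8765
  3       225.00       189.1819       567.5458
  4       225.00       178.5577       714.2309
  5       287.50       215.3441     1,076.7207
  6       287.50       203.2507     1,219.5043
  7     5,287.50     3,528.1225    24,696.8573
  Σ                  4,727.2596    28,888.0998
Price P = Σ PV = 4,727.2596.
Macaulay duration = Σ(t·PV) / P = 28,888.0998 / 4,727.2596 = 6.11096 years.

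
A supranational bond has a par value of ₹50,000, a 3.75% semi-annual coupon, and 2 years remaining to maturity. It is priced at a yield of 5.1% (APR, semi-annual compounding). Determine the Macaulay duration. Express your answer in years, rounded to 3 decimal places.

Periodic yield y = 0.0255. Discount each cash flow and weight by its period:
  t   CF        PV=CF/(1+0.0255)^t    t·PV
  1       937.50       914.1882       914.1882
  2       937.50       891.4561     1,782.9121
  3       937.50       869.2892     2,607.8676
  4    50,937.50    46,056.9280   184,227.7121
  Σ                 48,731.8615   189,532.6800
Price P = Σ PV = 48,731.8615.
Macaulay duration = Σ(t·PV) / P = 189,532.6800 / 48,731.8615 = 3.88930 half-year periods.
In years: 3.88930 / 2 = 1.94465 years.

1.945 years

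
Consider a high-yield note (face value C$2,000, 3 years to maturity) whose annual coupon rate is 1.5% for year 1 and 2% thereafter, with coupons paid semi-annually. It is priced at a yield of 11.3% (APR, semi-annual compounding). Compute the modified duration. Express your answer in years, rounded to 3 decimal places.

2.771 years

Periodic yield y = 0.0565. First find Macaulay duration:
  t   CF        PV=CF/(1+0.0565)^t    t·PV
  1        15.00        14.1978        14.1978
  2        15.00        13.4385        26.8771
  3        20.00        16.9598        50.8795
  4        20.00        16.0528        64.2114
  5        20.00        15.1944        75.9718
  6     2,020.00     1,452.5609     8,715.3656
  Σ                  1,528.4043     8,947.5032
P = 1,528.4043; Macaulay duration = 8,947.5032 / 1,528.4043 = 5.85415 half-year periods = 2.92707 years.
Modified duration = D_Mac / (1 + y) = 2.92707 / 1.0565 = 2.77054 years.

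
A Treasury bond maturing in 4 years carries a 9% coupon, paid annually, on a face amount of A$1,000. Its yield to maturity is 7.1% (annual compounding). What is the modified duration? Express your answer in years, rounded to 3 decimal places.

Periodic yield y = 0.071. First find Macaulay duration:
  t   CF        PV=CF/(1+0.071)^t    t·PV
  1        90.00        84.0336        84.0336
  2        90.00        78.4628       156.9255
  3        90.00        73.2612       219.7836
  4     1,090.00       828.4544     3,313.8176
  Σ                  1,064.2120     3,774.5604
P = 1,064.2120; Macaulay duration = 3,774.5604 / 1,064.2120 = 3.54681 years.
Modified duration = D_Mac / (1 + y) = 3.54681 / 1.071 = 3.31168 years.

3.312 years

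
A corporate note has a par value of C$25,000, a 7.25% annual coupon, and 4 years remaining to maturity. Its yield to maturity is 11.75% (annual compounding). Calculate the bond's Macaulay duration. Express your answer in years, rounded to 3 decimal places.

3.580 years

Periodic yield y = 0.1175. Discount each cash flow and weight by its year:
  t   CF        PV=CF/(1+0.1175)^t    t·PV
  1     1,812.50     1,621.9239     1,621.9239
  2     1,812.50     1,451.3861     2,902.7721
  3     1,812.50     1,298.7795     3,896.3385
  4    26,812.50    17,192.8226    68,771.2904
  Σ                 21,564.9121    77,192.3250
Price P = Σ PV = 21,564.9121.
Macaulay duration = Σ(t·PV) / P = 77,192.3250 / 21,564.9121 = 3.57953 years.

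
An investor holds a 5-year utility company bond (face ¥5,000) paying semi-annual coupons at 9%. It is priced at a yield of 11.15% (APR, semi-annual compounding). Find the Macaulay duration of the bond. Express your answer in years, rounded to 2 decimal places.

Periodic yield y = 0.05575. Discount each cash flow and weight by its period:
  t   CF        PV=CF/(1+0.05575)^t    t·PV
  1       225.00       213.1186       213.1186
  2       225.00       201.8647       403.7294
  3       225.00       191.2050       573.6150
  4       225.00       181.1082       724.4329
  5       225.00       171.5446       857.7230
  6       225.00       162.4860       974.9161
  7       225.00       153.9058     1,077.3404
  8       225.00       145.7786     1,166.2289
  9       225.00       138.0806     1,242.7255
  10    5,225.00     3,037.2140    30,372.1401
  Σ                  4,596.3061    37,605.9698
Price P = Σ PV = 4,596.3061.
Macaulay duration = Σ(t·PV) / P = 37,605.9698 / 4,596.3061 = 8.18178 half-year periods.
In years: 8.18178 / 2 = 4.09089 years.

4.09 years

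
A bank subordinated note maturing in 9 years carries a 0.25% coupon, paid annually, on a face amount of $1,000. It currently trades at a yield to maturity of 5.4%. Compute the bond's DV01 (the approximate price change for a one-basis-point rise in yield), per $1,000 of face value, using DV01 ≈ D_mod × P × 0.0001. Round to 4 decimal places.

Periodic yield y = 0.054.
  t   CF        PV=CF/(1+0.054)^t    t·PV
  1         2.50         2.3719         2.3719
  2         2.50         2.2504         4.5008
  3         2.50         2.1351         6.4053
  4         2.50         2.0257         8.1028
  5         2.50         1.9219         9.6096
  6         2.50         1.8235        10.9408
  7         2.50         1.7300        12.1103
  8         2.50         1.6414        13.1312
  9     1,002.50       624.4805     5,620.3245
  Σ                    640.3805     5,687.4973
P = 640.3805; D_Mac = 8.88143 yrs; D_mod = 8.42641 yrs.
DV01 ≈ 8.42641 × 640.3805 × 0.0001 = 0.539611.

$0.5396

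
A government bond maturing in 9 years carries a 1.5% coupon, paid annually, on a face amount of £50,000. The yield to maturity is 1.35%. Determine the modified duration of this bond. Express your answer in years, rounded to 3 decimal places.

Periodic yield y = 0.0135. First find Macaulay duration:
  t   CF        PV=CF/(1+0.0135)^t    t·PV
  1       750.00       740.0099       740.0099
  2       750.00       730.1528     1,460.3056
  3       750.00       720.4270     2,161.2811
  4       750.00       710.8308     2,843.3233
  5       750.00       701.3624     3,506.8122
  6       750.00       692.0202     4,152.1209
  7       750.00       682.8023     4,779.6163
  8       750.00       673.7073     5,389.6582
  9    50,750.00    44,980.2919   404,822.6270
  Σ                 50,631.6046   429,855.7545
P = 50,631.6046; Macaulay duration = 429,855.7545 / 50,631.6046 = 8.48987 years.
Modified duration = D_Mac / (1 + y) = 8.48987 / 1.0135 = 8.37678 years.

8.377 years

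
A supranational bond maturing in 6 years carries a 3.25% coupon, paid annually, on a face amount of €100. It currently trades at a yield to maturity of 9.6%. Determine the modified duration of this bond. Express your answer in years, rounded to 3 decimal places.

Periodic yield y = 0.096. First find Macaulay duration:
  t   CF        PV=CF/(1+0.096)^t    t·PV
  1         3.25         2.9653         2.9653
  2         3.25         2.7056         5.4112
  3         3.25         2.4686         7.4058
  4         3.25         2.2524         9.0095
  5         3.25         2.0551        10.2754
  6       103.25        59.5699       357.4193
  Σ                     72.0169       392.4866
P = 72.0169; Macaulay duration = 392.4866 / 72.0169 = 5.44993 years.
Modified duration = D_Mac / (1 + y) = 5.44993 / 1.096 = 4.97256 years.

4.973 years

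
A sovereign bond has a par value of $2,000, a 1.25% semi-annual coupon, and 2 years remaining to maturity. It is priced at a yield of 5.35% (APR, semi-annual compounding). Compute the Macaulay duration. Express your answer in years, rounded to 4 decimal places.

1.9806 years

Periodic yield y = 0.02675. Discount each cash flow and weight by its period:
  t   CF        PV=CF/(1+0.02675)^t    t·PV
  1        12.50        12.1743        12.1743
  2        12.50        11.8572        23.7143
  3        12.50        11.5482        34.6447
  4     2,012.50     1,810.8273     7,243.3094
  Σ                  1,846.4071     7,313.8427
Price P = Σ PV = 1,846.4071.
Macaulay duration = Σ(t·PV) / P = 7,313.8427 / 1,846.4071 = 3.96112 half-year periods.
In years: 3.96112 / 2 = 1.98056 years.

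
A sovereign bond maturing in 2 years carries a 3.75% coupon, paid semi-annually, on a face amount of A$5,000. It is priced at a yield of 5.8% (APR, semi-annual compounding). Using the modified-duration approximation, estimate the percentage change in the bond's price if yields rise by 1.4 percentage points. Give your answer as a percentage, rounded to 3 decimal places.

-2.645%

Periodic yield y = 0.029. Modified duration first:
  t   CF        PV=CF/(1+0.029)^t    t·PV
  1        93.75        91.1079        91.1079
  2        93.75        88.5402       177.0804
  3        93.75        86.0449       258.1347
  4     5,093.75     4,543.3493    18,173.3972
  Σ                  4,809.0423    18,699.7202
P = 4,809.0423; D_Mac = 3.88845 half-year periods = 1.94422 yrs; D_mod = 1.94422/(1+0.029) = 1.88943 yrs.
ΔP/P ≈ -D_mod · Δy = -1.88943 × (+0.014) = -0.026452 = -2.6452%.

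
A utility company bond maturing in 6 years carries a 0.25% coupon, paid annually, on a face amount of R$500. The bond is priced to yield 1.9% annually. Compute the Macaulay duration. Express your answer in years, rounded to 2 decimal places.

Periodic yield y = 0.019. Discount each cash flow and weight by its year:
  t   CF        PV=CF/(1+0.019)^t    t·PV
  1         1.25         1.2267         1.2267
  2         1.25         1.2038         2.4076
  3         1.25         1.1814         3.5441
  4         1.25         1.1593         4.6374
  5         1.25         1.1377         5.6886
  6       501.25       447.7229     2,686.3372
  Σ                    453.6318     2,703.8417
Price P = Σ PV = 453.6318.
Macaulay duration = Σ(t·PV) / P = 2,703.8417 / 453.6318 = 5.96043 years.

5.96 years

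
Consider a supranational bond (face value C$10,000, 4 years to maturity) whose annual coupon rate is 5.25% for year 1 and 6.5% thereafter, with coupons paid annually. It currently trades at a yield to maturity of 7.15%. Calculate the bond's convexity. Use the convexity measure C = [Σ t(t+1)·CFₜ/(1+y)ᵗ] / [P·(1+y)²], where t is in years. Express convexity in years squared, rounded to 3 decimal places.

With y = 0.0715:
  t   CF        PV=CF/(1+0.0715)^t    t·PV        t(t+1)·PV
  1       525.00       489.9673       489.9673         979.9347
  2       650.00       566.1467     1,132.2935       3,396.8804
  3       650.00       528.3684     1,585.1052       6,340.4207
  4    10,650.00     8,079.4334    32,317.7337     161,588.6683
  Σ                  9,663.9159    35,525.0997     172,305.9041
P = 9,663.9159.
Convexity = Σ t(t+1)·PV / [P·(1+y)²] = 172,305.9041 / (9,663.9159 × 1.148112) = 15.52969.

15.530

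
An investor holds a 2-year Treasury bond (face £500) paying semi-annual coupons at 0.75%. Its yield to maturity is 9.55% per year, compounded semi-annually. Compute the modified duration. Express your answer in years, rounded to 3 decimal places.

Periodic yield y = 0.04775. First find Macaulay duration:
  t   CF        PV=CF/(1+0.04775)^t    t·PV
  1        1.875         1.7895         1.7895
  2        1.875         1.7080         3.4160
  3        1.875         1.6302         4.8905
  4      501.875       416.4519     1,665.8077
  Σ                    421.5796     1,675.9037
P = 421.5796; Macaulay duration = 1,675.9037 / 421.5796 = 3.97530 half-year periods = 1.98765 years.
Modified duration = D_Mac / (1 + y) = 1.98765 / 1.04775 = 1.89706 years.

1.897 years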